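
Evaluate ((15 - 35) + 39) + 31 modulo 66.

50

15 - 35 = -20 ≡ 46 (mod 66)
46 + 39 = 85 ≡ 19 (mod 66)
19 + 31 = 50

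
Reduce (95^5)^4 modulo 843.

397

(95)^5 ≡ 47 (mod 843)
(47)^4 ≡ 397 (mod 843)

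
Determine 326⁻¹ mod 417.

417 = 1×326 + 91
326 = 3×91 + 53
91 = 1×53 + 38
53 = 1×38 + 15
38 = 2×15 + 8
15 = 1×8 + 7
8 = 1×7 + 1
7 = 7×1 + 0
gcd(326, 417) = 1, so the inverse exists.
Bézout: 1 = 43×417 − 55×326.
So 326⁻¹ ≡ −55 ≡ 362 (mod 417).

362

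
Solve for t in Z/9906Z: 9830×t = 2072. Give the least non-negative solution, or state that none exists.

gcd(9830, 9906) = 2, and 2 | 2072, so solutions exist.
Divide through by 2: 4915×t mod 4953 = 1036.
4915⁻¹ ≡ 391 (mod 4953).
t ≡ 391×1036 ≡ 3883 (mod 4953).
The smallest non-negative solution is t = 3883.

3883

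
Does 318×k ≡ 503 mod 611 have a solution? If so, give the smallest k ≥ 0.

gcd(318, 611) = 1, so a unique solution mod 611 exists.
318⁻¹ ≡ 440 (mod 611).
k ≡ 440×503 ≡ 138 (mod 611).

138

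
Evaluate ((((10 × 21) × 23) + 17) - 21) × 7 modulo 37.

1

10 × 21 = 210 ≡ 25 (mod 37)
25 × 23 = 575 ≡ 20 (mod 37)
20 + 17 = 37 ≡ 0 (mod 37)
0 - 21 = -21 ≡ 16 (mod 37)
16 × 7 = 112 ≡ 1 (mod 37)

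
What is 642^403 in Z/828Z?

403 in binary is 110010011, i.e. 403 = 256 + 128 + 16 + 2 + 1.
642^1 ≡ 642 (mod 828)
642^2 ≡ 642^2 = 412164 ≡ 648 (mod 828)
642^4 ≡ 648^2 = 419904 ≡ 108 (mod 828)
642^8 ≡ 108^2 = 11664 ≡ 72 (mod 828)
642^16 ≡ 72^2 = 5184 ≡ 216 (mod 828)
642^32 ≡ 216^2 = 46656 ≡ 288 (mod 828)
642^64 ≡ 288^2 = 82944 ≡ 144 (mod 828)
642^128 ≡ 144^2 = 20736 ≡ 36 (mod 828)
642^256 ≡ 36^2 = 1296 ≡ 468 (mod 828)
642^403 = 642^256 · 642^128 · 642^16 · 642^2 · 642^1 ≡ 468 · 36 · 216 · 648 · 642 (mod 828).
Accumulate the product:
468 · 36 = 16848 ≡ 288
288 · 216 = 62208 ≡ 108
108 · 648 = 69984 ≡ 432
432 · 642 = 277344 ≡ 792

792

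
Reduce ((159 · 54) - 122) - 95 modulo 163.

56

159 · 54 = 8586 ≡ 110 (mod 163)
110 - 122 = -12 ≡ 151 (mod 163)
151 - 95 = 56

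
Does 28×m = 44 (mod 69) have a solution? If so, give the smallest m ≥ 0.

41

gcd(28, 69) = 1, so a unique solution mod 69 exists.
28⁻¹ ≡ 37 (mod 69).
m ≡ 37×44 ≡ 41 (mod 69).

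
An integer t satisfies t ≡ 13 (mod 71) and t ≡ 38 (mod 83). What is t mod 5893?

5267

71⁻¹ mod 83: 71·76 ≡ 1 (mod 83), so 71⁻¹ ≡ 76.
t = 13 + 71·((38 − 13)·76 mod 83) = 13 + 71·74 = 5267.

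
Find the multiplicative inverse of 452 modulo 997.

By the extended Euclidean algorithm:
997 = 2*452 + 93
452 = 4*93 + 80
93 = 1*80 + 13
80 = 6*13 + 2
13 = 6*2 + 1
2 = 2*1 + 0
gcd(452, 997) = 1, so the inverse exists.
Back-substitute for 1:
1 = 1*13 − 6*2
  = −6*80 + 37*13
  = 37*93 − 43*80
  = −43*452 + 209*93
  = 209*997 − 461*452
So 452⁻¹ ≡ −461 ≡ 536 (mod 997).

536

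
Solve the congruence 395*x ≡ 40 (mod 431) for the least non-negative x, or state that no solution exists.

382

gcd(395, 431) = 1, so a unique solution mod 431 exists.
395⁻¹ ≡ 419 (mod 431).
x ≡ 419*40 ≡ 382 (mod 431).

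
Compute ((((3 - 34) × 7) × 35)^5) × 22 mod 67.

3

3 - 34 = -31 ≡ 36 (mod 67)
36 × 7 = 252 ≡ 51 (mod 67)
51 × 35 = 1785 ≡ 43 (mod 67)
(43)^5 ≡ 58 (mod 67)
58 × 22 = 1276 ≡ 3 (mod 67)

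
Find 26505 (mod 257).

26505 = 103×257 + 34, so 26505 ≡ 34 (mod 257).

34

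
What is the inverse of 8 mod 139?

87

By the extended Euclidean algorithm:
139 = 17×8 + 3
8 = 2×3 + 2
3 = 1×2 + 1
2 = 2×1 + 0
gcd(8, 139) = 1, so the inverse exists.
Back-substitute for 1:
1 = 1×3 − 1×2
  = −1×8 + 3×3
  = 3×139 − 52×8
So 8⁻¹ ≡ −52 ≡ 87 (mod 139).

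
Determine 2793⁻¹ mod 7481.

Apply the Euclidean algorithm and back-substitute:
7481 = 2*2793 + 1895
2793 = 1*1895 + 898
1895 = 2*898 + 99
898 = 9*99 + 7
99 = 14*7 + 1
7 = 7*1 + 0
gcd(2793, 7481) = 1, so the inverse exists.
Back-substitute for 1:
1 = 1*99 − 14*7
  = −14*898 + 127*99
  = 127*1895 − 268*898
  = −268*2793 + 395*1895
  = 395*7481 − 1058*2793
So 2793⁻¹ ≡ −1058 ≡ 6423 (mod 7481).

6423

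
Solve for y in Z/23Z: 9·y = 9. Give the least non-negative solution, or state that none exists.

gcd(9, 23) = 1, so a unique solution mod 23 exists.
9⁻¹ ≡ 18 (mod 23).
y ≡ 18·9 ≡ 1 (mod 23).

1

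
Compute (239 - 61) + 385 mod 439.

124

239 - 61 = 178
178 + 385 = 563 ≡ 124 (mod 439)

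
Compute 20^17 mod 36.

32

Compute successive squares:
17 in binary is 10001, i.e. 17 = 16 + 1.
20^1 ≡ 20 (mod 36)
20^2 ≡ 20^2 = 400 ≡ 4 (mod 36)
20^4 ≡ 4^2 = 16 (mod 36)
20^8 ≡ 16^2 = 256 ≡ 4 (mod 36)
20^16 ≡ 4^2 = 16 (mod 36)
20^17 = 20^16 * 20^1 ≡ 16 * 20 (mod 36).
16 * 20 = 320 ≡ 32 (mod 36).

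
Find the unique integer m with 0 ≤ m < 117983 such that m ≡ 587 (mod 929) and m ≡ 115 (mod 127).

36818

929⁻¹ mod 127: 929*54 ≡ 1 (mod 127), so 929⁻¹ ≡ 54.
m = 587 + 929*((115 − 587)*54 mod 127) = 587 + 929*39 = 36818.
Check: 36818 mod 929 = 587, 36818 mod 127 = 115. ✓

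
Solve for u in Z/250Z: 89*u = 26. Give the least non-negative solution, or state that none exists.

34

gcd(89, 250) = 1, so a unique solution mod 250 exists.
89⁻¹ ≡ 59 (mod 250).
u ≡ 59*26 ≡ 34 (mod 250).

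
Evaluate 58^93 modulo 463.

93 in binary is 1011101, i.e. 93 = 64 + 16 + 8 + 4 + 1.
58^1 ≡ 58 (mod 463)
58^2 ≡ 58^2 = 3364 ≡ 123 (mod 463)
58^4 ≡ 123^2 = 15129 ≡ 313 (mod 463)
58^8 ≡ 313^2 = 97969 ≡ 276 (mod 463)
58^16 ≡ 276^2 = 76176 ≡ 244 (mod 463)
58^32 ≡ 244^2 = 59536 ≡ 272 (mod 463)
58^64 ≡ 272^2 = 73984 ≡ 367 (mod 463)
58^93 = 58^64 × 58^16 × 58^8 × 58^4 × 58^1 ≡ 367 × 244 × 276 × 313 × 58 (mod 463).
Accumulate the product:
367 × 244 = 89548 ≡ 189
189 × 276 = 52164 ≡ 308
308 × 313 = 96404 ≡ 100
100 × 58 = 5800 ≡ 244

244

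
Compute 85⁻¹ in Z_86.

Run the extended Euclidean algorithm:
86 = 1·85 + 1
85 = 85·1 + 0
gcd(85, 86) = 1, so the inverse exists.
Bézout: 1 = 1·86 − 1·85.
So 85⁻¹ ≡ −1 ≡ 85 (mod 86).

85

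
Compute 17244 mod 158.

17244 = 109×158 + 22, so 17244 ≡ 22 (mod 158).

22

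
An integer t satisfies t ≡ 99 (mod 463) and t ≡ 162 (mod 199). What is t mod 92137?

463⁻¹ mod 199: 463·49 ≡ 1 (mod 199), so 463⁻¹ ≡ 49.
t = 99 + 463·((162 − 99)·49 mod 199) = 99 + 463·102 = 47325.

47325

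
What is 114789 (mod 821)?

670

114789 = 139*821 + 670, so 114789 ≡ 670 (mod 821).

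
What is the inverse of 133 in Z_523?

523 = 3×133 + 124
133 = 1×124 + 9
124 = 13×9 + 7
9 = 1×7 + 2
7 = 3×2 + 1
2 = 2×1 + 0
gcd(133, 523) = 1, so the inverse exists.
Back-substitute for 1:
1 = 1×7 − 3×2
  = −3×9 + 4×7
  = 4×124 − 55×9
  = −55×133 + 59×124
  = 59×523 − 232×133
So 133⁻¹ ≡ −232 ≡ 291 (mod 523).

291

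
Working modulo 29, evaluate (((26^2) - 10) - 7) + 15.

7

(26)^2 ≡ 9 (mod 29)
9 - 10 = -1 ≡ 28 (mod 29)
28 - 7 = 21
21 + 15 = 36 ≡ 7 (mod 29)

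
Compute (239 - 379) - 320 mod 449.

239 - 379 = -140 ≡ 309 (mod 449)
309 - 320 = -11 ≡ 438 (mod 449)

438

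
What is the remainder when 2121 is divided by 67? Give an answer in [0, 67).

2121 = 31×67 + 44, so 2121 ≡ 44 (mod 67).

44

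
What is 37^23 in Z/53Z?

7

Using repeated squaring:
23 in binary is 10111, i.e. 23 = 16 + 4 + 2 + 1.
37^1 ≡ 37 (mod 53)
37^2 ≡ 37^2 = 1369 ≡ 44 (mod 53)
37^4 ≡ 44^2 = 1936 ≡ 28 (mod 53)
37^8 ≡ 28^2 = 784 ≡ 42 (mod 53)
37^16 ≡ 42^2 = 1764 ≡ 15 (mod 53)
37^23 = 37^16 * 37^4 * 37^2 * 37^1 ≡ 15 * 28 * 44 * 37 (mod 53).
Accumulate the product:
15 * 28 = 420 ≡ 49
49 * 44 = 2156 ≡ 36
36 * 37 = 1332 ≡ 7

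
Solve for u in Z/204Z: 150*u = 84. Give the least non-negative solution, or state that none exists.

gcd(150, 204) = 6, and 6 | 84, so solutions exist.
Divide through by 6: 25*u = 14 (mod 34).
25⁻¹ ≡ 15 (mod 34).
u ≡ 15*14 ≡ 6 (mod 34).
The smallest non-negative solution is u = 6.

6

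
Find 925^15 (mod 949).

925^1 ≡ 925 (mod 949)
925^2 ≡ 925^2 = 855625 ≡ 576 (mod 949)
925^4 ≡ 576^2 = 331776 ≡ 575 (mod 949)
925^8 ≡ 575^2 = 330625 ≡ 373 (mod 949)
925^15 = 925^8 · 925^4 · 925^2 · 925^1 ≡ 373 · 575 · 576 · 925 (mod 949).
Accumulate the product:
373 · 575 = 214475 ≡ 1
1 · 576 = 576
576 · 925 = 532800 ≡ 411

411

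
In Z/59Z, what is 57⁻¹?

29

Apply the Euclidean algorithm and back-substitute:
59 = 1·57 + 2
57 = 28·2 + 1
2 = 2·1 + 0
gcd(57, 59) = 1, so the inverse exists.
Back-substitute for 1:
1 = 1·57 − 28·2
  = −28·59 + 29·57
So 57⁻¹ ≡ 29 (mod 59).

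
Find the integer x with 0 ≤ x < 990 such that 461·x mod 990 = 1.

131

Run the extended Euclidean algorithm:
990 = 2×461 + 68
461 = 6×68 + 53
68 = 1×53 + 15
53 = 3×15 + 8
15 = 1×8 + 7
8 = 1×7 + 1
7 = 7×1 + 0
gcd(461, 990) = 1, so the inverse exists.
Bézout: 1 = −61×990 + 131×461.
So 461⁻¹ ≡ 131 (mod 990).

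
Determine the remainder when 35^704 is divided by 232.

704 in binary is 1011000000, i.e. 704 = 512 + 128 + 64.
35^1 ≡ 35 (mod 232)
35^2 ≡ 35^2 = 1225 ≡ 65 (mod 232)
35^4 ≡ 65^2 = 4225 ≡ 49 (mod 232)
35^8 ≡ 49^2 = 2401 ≡ 81 (mod 232)
35^16 ≡ 81^2 = 6561 ≡ 65 (mod 232)
35^32 ≡ 65^2 = 4225 ≡ 49 (mod 232)
35^64 ≡ 49^2 = 2401 ≡ 81 (mod 232)
35^128 ≡ 81^2 = 6561 ≡ 65 (mod 232)
35^256 ≡ 65^2 = 4225 ≡ 49 (mod 232)
35^512 ≡ 49^2 = 2401 ≡ 81 (mod 232)
35^704 = 35^512 × 35^128 × 35^64 ≡ 81 × 65 × 81 (mod 232).
Accumulate the product:
81 × 65 = 5265 ≡ 161
161 × 81 = 13041 ≡ 49

49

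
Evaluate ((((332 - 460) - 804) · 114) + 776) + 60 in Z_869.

332 - 460 = -128 ≡ 741 (mod 869)
741 - 804 = -63 ≡ 806 (mod 869)
806 · 114 = 91884 ≡ 639 (mod 869)
639 + 776 = 1415 ≡ 546 (mod 869)
546 + 60 = 606

606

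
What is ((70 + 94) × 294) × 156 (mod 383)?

70 + 94 = 164
164 × 294 = 48216 ≡ 341 (mod 383)
341 × 156 = 53196 ≡ 342 (mod 383)

342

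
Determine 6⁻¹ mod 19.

19 = 3×6 + 1
6 = 6×1 + 0
gcd(6, 19) = 1, so the inverse exists.
Back-substitute for 1:
1 = 1×19 − 3×6
So 6⁻¹ ≡ −3 ≡ 16 (mod 19).

16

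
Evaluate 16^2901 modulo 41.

16

2901 in binary is 101101010101, i.e. 2901 = 2048 + 512 + 256 + 64 + 16 + 4 + 1.
16^1 ≡ 16 (mod 41)
16^2 ≡ 16^2 = 256 ≡ 10 (mod 41)
16^4 ≡ 10^2 = 100 ≡ 18 (mod 41)
16^8 ≡ 18^2 = 324 ≡ 37 (mod 41)
16^16 ≡ 37^2 = 1369 ≡ 16 (mod 41)
16^32 ≡ 16^2 = 256 ≡ 10 (mod 41)
16^64 ≡ 10^2 = 100 ≡ 18 (mod 41)
16^128 ≡ 18^2 = 324 ≡ 37 (mod 41)
16^256 ≡ 37^2 = 1369 ≡ 16 (mod 41)
16^512 ≡ 16^2 = 256 ≡ 10 (mod 41)
16^1024 ≡ 10^2 = 100 ≡ 18 (mod 41)
16^2048 ≡ 18^2 = 324 ≡ 37 (mod 41)
16^2901 = 16^2048 × 16^512 × 16^256 × 16^64 × 16^16 × 16^4 × 16^1 ≡ 37 × 10 × 16 × 18 × 16 × 18 × 16 (mod 41).
Accumulate the product:
37 × 10 = 370 ≡ 1
1 × 16 = 16
16 × 18 = 288 ≡ 1
1 × 16 = 16
16 × 18 = 288 ≡ 1
1 × 16 = 16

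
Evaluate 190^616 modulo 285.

190

Compute successive squares:
616 in binary is 1001101000, i.e. 616 = 512 + 64 + 32 + 8.
190^1 ≡ 190 (mod 285)
190^2 ≡ 190^2 = 36100 ≡ 190 (mod 285)
190^4 ≡ 190^2 = 36100 ≡ 190 (mod 285)
190^8 ≡ 190^2 = 36100 ≡ 190 (mod 285)
190^16 ≡ 190^2 = 36100 ≡ 190 (mod 285)
190^32 ≡ 190^2 = 36100 ≡ 190 (mod 285)
190^64 ≡ 190^2 = 36100 ≡ 190 (mod 285)
190^128 ≡ 190^2 = 36100 ≡ 190 (mod 285)
190^256 ≡ 190^2 = 36100 ≡ 190 (mod 285)
190^512 ≡ 190^2 = 36100 ≡ 190 (mod 285)
190^616 = 190^512 · 190^64 · 190^32 · 190^8 ≡ 190 · 190 · 190 · 190 (mod 285).
Accumulate the product:
190 · 190 = 36100 ≡ 190
190 · 190 = 36100 ≡ 190
190 · 190 = 36100 ≡ 190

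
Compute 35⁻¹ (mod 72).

35

72 = 2×35 + 2
35 = 17×2 + 1
2 = 2×1 + 0
gcd(35, 72) = 1, so the inverse exists.
Back-substitute for 1:
1 = 1×35 − 17×2
  = −17×72 + 35×35
So 35⁻¹ ≡ 35 (mod 72).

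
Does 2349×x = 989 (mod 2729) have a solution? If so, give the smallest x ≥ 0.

gcd(2349, 2729) = 1, so a unique solution mod 2729 exists.
2349⁻¹ ≡ 2650 (mod 2729).
x ≡ 2650×989 ≡ 1010 (mod 2729).

1010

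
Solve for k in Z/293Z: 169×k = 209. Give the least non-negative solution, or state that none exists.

133

gcd(169, 293) = 1, so a unique solution mod 293 exists.
169⁻¹ ≡ 267 (mod 293).
k ≡ 267×209 ≡ 133 (mod 293).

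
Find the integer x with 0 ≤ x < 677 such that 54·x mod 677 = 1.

By the extended Euclidean algorithm:
677 = 12×54 + 29
54 = 1×29 + 25
29 = 1×25 + 4
25 = 6×4 + 1
4 = 4×1 + 0
gcd(54, 677) = 1, so the inverse exists.
Bézout: 1 = −13×677 + 163×54.
So 54⁻¹ ≡ 163 (mod 677).

163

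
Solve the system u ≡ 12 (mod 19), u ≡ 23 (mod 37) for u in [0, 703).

19⁻¹ mod 37: 19·2 ≡ 1 (mod 37), so 19⁻¹ ≡ 2.
u = 12 + 19·((23 − 12)·2 mod 37) = 12 + 19·22 = 430.

430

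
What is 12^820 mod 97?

75

820 in binary is 1100110100, i.e. 820 = 512 + 256 + 32 + 16 + 4.
12^1 ≡ 12 (mod 97)
12^2 ≡ 12^2 = 144 ≡ 47 (mod 97)
12^4 ≡ 47^2 = 2209 ≡ 75 (mod 97)
12^8 ≡ 75^2 = 5625 ≡ 96 (mod 97)
12^16 ≡ 96^2 = 9216 ≡ 1 (mod 97)
12^32 ≡ 1^2 = 1 (mod 97)
12^64 ≡ 1^2 = 1 (mod 97)
12^128 ≡ 1^2 = 1 (mod 97)
12^256 ≡ 1^2 = 1 (mod 97)
12^512 ≡ 1^2 = 1 (mod 97)
12^820 = 12^512 * 12^256 * 12^32 * 12^16 * 12^4 ≡ 1 * 1 * 1 * 1 * 75 (mod 97).
Accumulate the product:
1 * 1 = 1
1 * 1 = 1
1 * 1 = 1
1 * 75 = 75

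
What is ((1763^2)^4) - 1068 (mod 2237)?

286

(1763)^2 ≡ 976 (mod 2237)
(976)^4 ≡ 1354 (mod 2237)
1354 - 1068 = 286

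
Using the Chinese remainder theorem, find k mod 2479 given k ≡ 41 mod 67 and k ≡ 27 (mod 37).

175

67⁻¹ mod 37: 67*21 ≡ 1 (mod 37), so 67⁻¹ ≡ 21.
k = 41 + 67*((27 − 41)*21 mod 37) = 41 + 67*2 = 175.
Check: 175 mod 67 = 41, 175 mod 37 = 27. ✓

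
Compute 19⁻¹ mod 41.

Apply the Euclidean algorithm and back-substitute:
41 = 2*19 + 3
19 = 6*3 + 1
3 = 3*1 + 0
gcd(19, 41) = 1, so the inverse exists.
Bézout: 1 = −6*41 + 13*19.
So 19⁻¹ ≡ 13 (mod 41).

13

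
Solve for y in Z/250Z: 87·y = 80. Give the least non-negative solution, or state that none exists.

90

gcd(87, 250) = 1, so a unique solution mod 250 exists.
87⁻¹ ≡ 23 (mod 250).
y ≡ 23·80 ≡ 90 (mod 250).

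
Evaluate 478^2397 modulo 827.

2397 in binary is 100101011101, i.e. 2397 = 2048 + 256 + 64 + 16 + 8 + 4 + 1.
478^1 ≡ 478 (mod 827)
478^2 ≡ 478^2 = 228484 ≡ 232 (mod 827)
478^4 ≡ 232^2 = 53824 ≡ 69 (mod 827)
478^8 ≡ 69^2 = 4761 ≡ 626 (mod 827)
478^16 ≡ 626^2 = 391876 ≡ 705 (mod 827)
478^32 ≡ 705^2 = 497025 ≡ 825 (mod 827)
478^64 ≡ 825^2 = 680625 ≡ 4 (mod 827)
478^128 ≡ 4^2 = 16 (mod 827)
478^256 ≡ 16^2 = 256 (mod 827)
478^512 ≡ 256^2 = 65536 ≡ 203 (mod 827)
478^1024 ≡ 203^2 = 41209 ≡ 686 (mod 827)
478^2048 ≡ 686^2 = 470596 ≡ 33 (mod 827)
478^2397 = 478^2048 · 478^256 · 478^64 · 478^16 · 478^8 · 478^4 · 478^1 ≡ 33 · 256 · 4 · 705 · 626 · 69 · 478 (mod 827).
Accumulate the product:
33 · 256 = 8448 ≡ 178
178 · 4 = 712
712 · 705 = 501960 ≡ 798
798 · 626 = 499548 ≡ 40
40 · 69 = 2760 ≡ 279
279 · 478 = 133362 ≡ 215

215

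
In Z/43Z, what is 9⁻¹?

Apply the Euclidean algorithm and back-substitute:
43 = 4·9 + 7
9 = 1·7 + 2
7 = 3·2 + 1
2 = 2·1 + 0
gcd(9, 43) = 1, so the inverse exists.
Bézout: 1 = 4·43 − 19·9.
So 9⁻¹ ≡ −19 ≡ 24 (mod 43).

24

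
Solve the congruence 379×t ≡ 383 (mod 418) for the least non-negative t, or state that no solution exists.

301

gcd(379, 418) = 1, so a unique solution mod 418 exists.
379⁻¹ ≡ 75 (mod 418).
t ≡ 75×383 ≡ 301 (mod 418).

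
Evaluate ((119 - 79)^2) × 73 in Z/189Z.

187

119 - 79 = 40
(40)^2 ≡ 88 (mod 189)
88 × 73 = 6424 ≡ 187 (mod 189)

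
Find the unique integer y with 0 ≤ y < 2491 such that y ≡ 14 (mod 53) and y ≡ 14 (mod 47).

53⁻¹ mod 47: 53*8 ≡ 1 (mod 47), so 53⁻¹ ≡ 8.
y = 14 + 53*((14 − 14)*8 mod 47) = 14 + 53*0 = 14.
Check: 14 mod 53 = 14, 14 mod 47 = 14. ✓

14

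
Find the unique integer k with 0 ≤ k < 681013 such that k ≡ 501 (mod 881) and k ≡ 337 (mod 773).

100054

881⁻¹ mod 773: 881×136 ≡ 1 (mod 773), so 881⁻¹ ≡ 136.
k = 501 + 881×((337 − 501)×136 mod 773) = 501 + 881×113 = 100054.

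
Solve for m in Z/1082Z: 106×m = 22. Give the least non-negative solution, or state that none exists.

gcd(106, 1082) = 2, and 2 | 22, so solutions exist.
Divide through by 2: 53×m ≡ 11 mod 541.
53⁻¹ ≡ 245 (mod 541).
m ≡ 245×11 ≡ 531 (mod 541).
The smallest non-negative solution is m = 531.

531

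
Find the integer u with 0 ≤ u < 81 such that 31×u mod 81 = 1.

81 = 2·31 + 19
31 = 1·19 + 12
19 = 1·12 + 7
12 = 1·7 + 5
7 = 1·5 + 2
5 = 2·2 + 1
2 = 2·1 + 0
gcd(31, 81) = 1, so the inverse exists.
Back-substitute for 1:
1 = 1·5 − 2·2
  = −2·7 + 3·5
  = 3·12 − 5·7
  = −5·19 + 8·12
  = 8·31 − 13·19
  = −13·81 + 34·31
So 31⁻¹ ≡ 34 (mod 81).

34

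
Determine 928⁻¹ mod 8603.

8603 = 9×928 + 251
928 = 3×251 + 175
251 = 1×175 + 76
175 = 2×76 + 23
76 = 3×23 + 7
23 = 3×7 + 2
7 = 3×2 + 1
2 = 2×1 + 0
gcd(928, 8603) = 1, so the inverse exists.
Back-substitute for 1:
1 = 1×7 − 3×2
  = −3×23 + 10×7
  = 10×76 − 33×23
  = −33×175 + 76×76
  = 76×251 − 109×175
  = −109×928 + 403×251
  = 403×8603 − 3736×928
So 928⁻¹ ≡ −3736 ≡ 4867 (mod 8603).

4867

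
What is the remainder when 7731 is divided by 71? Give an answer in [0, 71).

7731 = 108*71 + 63, so 7731 ≡ 63 (mod 71).

63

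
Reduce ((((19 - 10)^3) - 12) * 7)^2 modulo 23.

2

19 - 10 = 9
(9)^3 ≡ 16 (mod 23)
16 - 12 = 4
4 * 7 = 28 ≡ 5 (mod 23)
(5)^2 ≡ 2 (mod 23)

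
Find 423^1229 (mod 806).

Using repeated squaring:
1229 in binary is 10011001101, i.e. 1229 = 1024 + 128 + 64 + 8 + 4 + 1.
423^1 ≡ 423 (mod 806)
423^2 ≡ 423^2 = 178929 ≡ 803 (mod 806)
423^4 ≡ 803^2 = 644809 ≡ 9 (mod 806)
423^8 ≡ 9^2 = 81 (mod 806)
423^16 ≡ 81^2 = 6561 ≡ 113 (mod 806)
423^32 ≡ 113^2 = 12769 ≡ 679 (mod 806)
423^64 ≡ 679^2 = 461041 ≡ 9 (mod 806)
423^128 ≡ 9^2 = 81 (mod 806)
423^256 ≡ 81^2 = 6561 ≡ 113 (mod 806)
423^512 ≡ 113^2 = 12769 ≡ 679 (mod 806)
423^1024 ≡ 679^2 = 461041 ≡ 9 (mod 806)
423^1229 = 423^1024 * 423^128 * 423^64 * 423^8 * 423^4 * 423^1 ≡ 9 * 81 * 9 * 81 * 9 * 423 (mod 806).
Accumulate the product:
9 * 81 = 729
729 * 9 = 6561 ≡ 113
113 * 81 = 9153 ≡ 287
287 * 9 = 2583 ≡ 165
165 * 423 = 69795 ≡ 479

479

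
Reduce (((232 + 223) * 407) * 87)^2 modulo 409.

301

232 + 223 = 455 ≡ 46 (mod 409)
46 * 407 = 18722 ≡ 317 (mod 409)
317 * 87 = 27579 ≡ 176 (mod 409)
(176)^2 ≡ 301 (mod 409)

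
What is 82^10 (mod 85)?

Compute successive squares:
10 in binary is 1010, i.e. 10 = 8 + 2.
82^1 ≡ 82 (mod 85)
82^2 ≡ 82^2 = 6724 ≡ 9 (mod 85)
82^4 ≡ 9^2 = 81 (mod 85)
82^8 ≡ 81^2 = 6561 ≡ 16 (mod 85)
82^10 = 82^8 * 82^2 ≡ 16 * 9 (mod 85).
16 * 9 = 144 ≡ 59 (mod 85).

59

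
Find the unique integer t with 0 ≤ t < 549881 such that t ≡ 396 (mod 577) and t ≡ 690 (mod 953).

577⁻¹ mod 953: 577*550 ≡ 1 (mod 953), so 577⁻¹ ≡ 550.
t = 396 + 577*((690 − 396)*550 mod 953) = 396 + 577*643 = 371407.

371407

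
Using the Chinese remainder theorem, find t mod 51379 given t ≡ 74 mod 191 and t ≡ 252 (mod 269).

191⁻¹ mod 269: 191×100 ≡ 1 (mod 269), so 191⁻¹ ≡ 100.
t = 74 + 191×((252 − 74)×100 mod 269) = 74 + 191×46 = 8860.
Check: 8860 mod 191 = 74, 8860 mod 269 = 252. ✓

8860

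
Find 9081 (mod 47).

9081 = 193*47 + 10, so 9081 ≡ 10 (mod 47).

10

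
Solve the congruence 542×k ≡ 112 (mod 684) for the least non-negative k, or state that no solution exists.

gcd(542, 684) = 2, and 2 | 112, so solutions exist.
Divide through by 2: 271×k = 56 (mod 342).
271⁻¹ ≡ 289 (mod 342).
k ≡ 289×56 ≡ 110 (mod 342).
The smallest non-negative solution is k = 110.

110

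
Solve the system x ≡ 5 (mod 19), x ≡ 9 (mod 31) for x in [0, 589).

19⁻¹ mod 31: 19·18 ≡ 1 (mod 31), so 19⁻¹ ≡ 18.
x = 5 + 19·((9 − 5)·18 mod 31) = 5 + 19·10 = 195.

195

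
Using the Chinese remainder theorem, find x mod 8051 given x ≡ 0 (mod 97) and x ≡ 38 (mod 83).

97⁻¹ mod 83: 97·6 ≡ 1 (mod 83), so 97⁻¹ ≡ 6.
x = 0 + 97·((38 − 0)·6 mod 83) = 0 + 97·62 = 6014.

6014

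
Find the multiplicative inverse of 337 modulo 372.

372 = 1·337 + 35
337 = 9·35 + 22
35 = 1·22 + 13
22 = 1·13 + 9
13 = 1·9 + 4
9 = 2·4 + 1
4 = 4·1 + 0
gcd(337, 372) = 1, so the inverse exists.
Back-substitute for 1:
1 = 1·9 − 2·4
  = −2·13 + 3·9
  = 3·22 − 5·13
  = −5·35 + 8·22
  = 8·337 − 77·35
  = −77·372 + 85·337
So 337⁻¹ ≡ 85 (mod 372).

85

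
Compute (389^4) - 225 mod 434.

402

(389)^4 ≡ 193 (mod 434)
193 - 225 = -32 ≡ 402 (mod 434)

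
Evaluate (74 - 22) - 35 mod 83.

17

74 - 22 = 52
52 - 35 = 17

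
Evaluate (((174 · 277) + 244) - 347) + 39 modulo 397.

174 · 277 = 48198 ≡ 161 (mod 397)
161 + 244 = 405 ≡ 8 (mod 397)
8 - 347 = -339 ≡ 58 (mod 397)
58 + 39 = 97

97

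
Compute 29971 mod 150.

121

29971 = 199×150 + 121, so 29971 ≡ 121 (mod 150).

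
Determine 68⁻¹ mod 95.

7

By the extended Euclidean algorithm:
95 = 1×68 + 27
68 = 2×27 + 14
27 = 1×14 + 13
14 = 1×13 + 1
13 = 13×1 + 0
gcd(68, 95) = 1, so the inverse exists.
Bézout: 1 = −5×95 + 7×68.
So 68⁻¹ ≡ 7 (mod 95).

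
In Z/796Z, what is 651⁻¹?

Apply the Euclidean algorithm and back-substitute:
796 = 1×651 + 145
651 = 4×145 + 71
145 = 2×71 + 3
71 = 23×3 + 2
3 = 1×2 + 1
2 = 2×1 + 0
gcd(651, 796) = 1, so the inverse exists.
Bézout: 1 = 220×796 − 269×651.
So 651⁻¹ ≡ −269 ≡ 527 (mod 796).

527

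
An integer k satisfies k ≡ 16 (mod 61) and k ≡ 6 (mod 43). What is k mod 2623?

61⁻¹ mod 43: 61*12 ≡ 1 (mod 43), so 61⁻¹ ≡ 12.
k = 16 + 61*((6 − 16)*12 mod 43) = 16 + 61*9 = 565.

565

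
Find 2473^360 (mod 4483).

360 in binary is 101101000, i.e. 360 = 256 + 64 + 32 + 8.
2473^1 ≡ 2473 (mod 4483)
2473^2 ≡ 2473^2 = 6115729 ≡ 917 (mod 4483)
2473^4 ≡ 917^2 = 840889 ≡ 2568 (mod 4483)
2473^8 ≡ 2568^2 = 6594624 ≡ 131 (mod 4483)
2473^16 ≡ 131^2 = 17161 ≡ 3712 (mod 4483)
2473^32 ≡ 3712^2 = 13778944 ≡ 2685 (mod 4483)
2473^64 ≡ 2685^2 = 7209225 ≡ 561 (mod 4483)
2473^128 ≡ 561^2 = 314721 ≡ 911 (mod 4483)
2473^256 ≡ 911^2 = 829921 ≡ 566 (mod 4483)
2473^360 = 2473^256 * 2473^64 * 2473^32 * 2473^8 ≡ 566 * 561 * 2685 * 131 (mod 4483).
Accumulate the product:
566 * 561 = 317526 ≡ 3716
3716 * 2685 = 9977460 ≡ 2785
2785 * 131 = 364835 ≡ 1712

1712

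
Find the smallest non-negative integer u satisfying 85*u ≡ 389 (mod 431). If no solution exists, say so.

gcd(85, 431) = 1, so a unique solution mod 431 exists.
85⁻¹ ≡ 71 (mod 431).
u ≡ 71*389 ≡ 35 (mod 431).

35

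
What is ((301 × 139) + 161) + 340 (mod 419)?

21

301 × 139 = 41839 ≡ 358 (mod 419)
358 + 161 = 519 ≡ 100 (mod 419)
100 + 340 = 440 ≡ 21 (mod 419)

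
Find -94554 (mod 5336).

1494

-94554 = -18×5336 + 1494, so -94554 ≡ 1494 (mod 5336).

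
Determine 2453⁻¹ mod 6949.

Apply the Euclidean algorithm and back-substitute:
6949 = 2*2453 + 2043
2453 = 1*2043 + 410
2043 = 4*410 + 403
410 = 1*403 + 7
403 = 57*7 + 4
7 = 1*4 + 3
4 = 1*3 + 1
3 = 3*1 + 0
gcd(2453, 6949) = 1, so the inverse exists.
Bézout: 1 = 700*6949 − 1983*2453.
So 2453⁻¹ ≡ −1983 ≡ 4966 (mod 6949).

4966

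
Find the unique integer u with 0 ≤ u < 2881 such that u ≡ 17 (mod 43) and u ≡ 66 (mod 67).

43⁻¹ mod 67: 43·53 ≡ 1 (mod 67), so 43⁻¹ ≡ 53.
u = 17 + 43·((66 − 17)·53 mod 67) = 17 + 43·51 = 2210.
Check: 2210 mod 43 = 17, 2210 mod 67 = 66. ✓

2210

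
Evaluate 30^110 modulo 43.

Using repeated squaring:
110 in binary is 1101110, i.e. 110 = 64 + 32 + 8 + 4 + 2.
30^1 ≡ 30 (mod 43)
30^2 ≡ 30^2 = 900 ≡ 40 (mod 43)
30^4 ≡ 40^2 = 1600 ≡ 9 (mod 43)
30^8 ≡ 9^2 = 81 ≡ 38 (mod 43)
30^16 ≡ 38^2 = 1444 ≡ 25 (mod 43)
30^32 ≡ 25^2 = 625 ≡ 23 (mod 43)
30^64 ≡ 23^2 = 529 ≡ 13 (mod 43)
30^110 = 30^64 · 30^32 · 30^8 · 30^4 · 30^2 ≡ 13 · 23 · 38 · 9 · 40 (mod 43).
Accumulate the product:
13 · 23 = 299 ≡ 41
41 · 38 = 1558 ≡ 10
10 · 9 = 90 ≡ 4
4 · 40 = 160 ≡ 31

31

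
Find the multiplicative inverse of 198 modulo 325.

87

325 = 1×198 + 127
198 = 1×127 + 71
127 = 1×71 + 56
71 = 1×56 + 15
56 = 3×15 + 11
15 = 1×11 + 4
11 = 2×4 + 3
4 = 1×3 + 1
3 = 3×1 + 0
gcd(198, 325) = 1, so the inverse exists.
Bézout: 1 = −53×325 + 87×198.
So 198⁻¹ ≡ 87 (mod 325).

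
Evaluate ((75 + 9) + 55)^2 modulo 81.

43

75 + 9 = 84 ≡ 3 (mod 81)
3 + 55 = 58
(58)^2 ≡ 43 (mod 81)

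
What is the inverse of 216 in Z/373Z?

19

By the extended Euclidean algorithm:
373 = 1*216 + 157
216 = 1*157 + 59
157 = 2*59 + 39
59 = 1*39 + 20
39 = 1*20 + 19
20 = 1*19 + 1
19 = 19*1 + 0
gcd(216, 373) = 1, so the inverse exists.
Bézout: 1 = −11*373 + 19*216.
So 216⁻¹ ≡ 19 (mod 373).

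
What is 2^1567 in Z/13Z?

11

1567 in binary is 11000011111, i.e. 1567 = 1024 + 512 + 16 + 8 + 4 + 2 + 1.
2^1 ≡ 2 (mod 13)
2^2 ≡ 2^2 = 4 (mod 13)
2^4 ≡ 4^2 = 16 ≡ 3 (mod 13)
2^8 ≡ 3^2 = 9 (mod 13)
2^16 ≡ 9^2 = 81 ≡ 3 (mod 13)
2^32 ≡ 3^2 = 9 (mod 13)
2^64 ≡ 9^2 = 81 ≡ 3 (mod 13)
2^128 ≡ 3^2 = 9 (mod 13)
2^256 ≡ 9^2 = 81 ≡ 3 (mod 13)
2^512 ≡ 3^2 = 9 (mod 13)
2^1024 ≡ 9^2 = 81 ≡ 3 (mod 13)
2^1567 = 2^1024 · 2^512 · 2^16 · 2^8 · 2^4 · 2^2 · 2^1 ≡ 3 · 9 · 3 · 9 · 3 · 4 · 2 (mod 13).
Accumulate the product:
3 · 9 = 27 ≡ 1
1 · 3 = 3
3 · 9 = 27 ≡ 1
1 · 3 = 3
3 · 4 = 12
12 · 2 = 24 ≡ 11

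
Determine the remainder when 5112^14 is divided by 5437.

2979

Using repeated squaring:
14 in binary is 1110, i.e. 14 = 8 + 4 + 2.
5112^1 ≡ 5112 (mod 5437)
5112^2 ≡ 5112^2 = 26132544 ≡ 2322 (mod 5437)
5112^4 ≡ 2322^2 = 5391684 ≡ 3617 (mod 5437)
5112^8 ≡ 3617^2 = 13082689 ≡ 1267 (mod 5437)
5112^14 = 5112^8 * 5112^4 * 5112^2 ≡ 1267 * 3617 * 2322 (mod 5437).
Accumulate the product:
1267 * 3617 = 4582739 ≡ 4785
4785 * 2322 = 11110770 ≡ 2979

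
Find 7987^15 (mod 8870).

Compute successive squares:
7987^1 ≡ 7987 (mod 8870)
7987^2 ≡ 7987^2 = 63792169 ≡ 7999 (mod 8870)
7987^4 ≡ 7999^2 = 63984001 ≡ 4691 (mod 8870)
7987^8 ≡ 4691^2 = 22005481 ≡ 7881 (mod 8870)
7987^15 = 7987^8 × 7987^4 × 7987^2 × 7987^1 ≡ 7881 × 4691 × 7999 × 7987 (mod 8870).
Accumulate the product:
7881 × 4691 = 36969771 ≡ 8481
8481 × 7999 = 67839519 ≡ 1759
1759 × 7987 = 14049133 ≡ 7923

7923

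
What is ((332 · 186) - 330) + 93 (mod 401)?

332 · 186 = 61752 ≡ 399 (mod 401)
399 - 330 = 69
69 + 93 = 162

162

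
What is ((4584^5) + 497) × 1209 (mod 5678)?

(4584)^5 ≡ 4430 (mod 5678)
4430 + 497 = 4927
4927 × 1209 = 5956743 ≡ 521 (mod 5678)

521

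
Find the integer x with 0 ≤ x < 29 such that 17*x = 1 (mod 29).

12

29 = 1×17 + 12
17 = 1×12 + 5
12 = 2×5 + 2
5 = 2×2 + 1
2 = 2×1 + 0
gcd(17, 29) = 1, so the inverse exists.
Back-substitute for 1:
1 = 1×5 − 2×2
  = −2×12 + 5×5
  = 5×17 − 7×12
  = −7×29 + 12×17
So 17⁻¹ ≡ 12 (mod 29).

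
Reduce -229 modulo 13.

-229 = -18·13 + 5, so -229 ≡ 5 (mod 13).

5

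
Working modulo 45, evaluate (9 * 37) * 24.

27

9 * 37 = 333 ≡ 18 (mod 45)
18 * 24 = 432 ≡ 27 (mod 45)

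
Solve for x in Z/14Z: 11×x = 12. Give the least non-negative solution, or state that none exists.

10

gcd(11, 14) = 1, so a unique solution mod 14 exists.
11⁻¹ ≡ 9 (mod 14).
x ≡ 9×12 ≡ 10 (mod 14).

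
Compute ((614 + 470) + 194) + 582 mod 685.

490

614 + 470 = 1084 ≡ 399 (mod 685)
399 + 194 = 593
593 + 582 = 1175 ≡ 490 (mod 685)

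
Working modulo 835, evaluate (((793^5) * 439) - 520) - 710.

(793)^5 ≡ 463 (mod 835)
463 * 439 = 203257 ≡ 352 (mod 835)
352 - 520 = -168 ≡ 667 (mod 835)
667 - 710 = -43 ≡ 792 (mod 835)

792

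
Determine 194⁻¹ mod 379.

295

By the extended Euclidean algorithm:
379 = 1×194 + 185
194 = 1×185 + 9
185 = 20×9 + 5
9 = 1×5 + 4
5 = 1×4 + 1
4 = 4×1 + 0
gcd(194, 379) = 1, so the inverse exists.
Back-substitute for 1:
1 = 1×5 − 1×4
  = −1×9 + 2×5
  = 2×185 − 41×9
  = −41×194 + 43×185
  = 43×379 − 84×194
So 194⁻¹ ≡ −84 ≡ 295 (mod 379).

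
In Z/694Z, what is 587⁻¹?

Apply the Euclidean algorithm and back-substitute:
694 = 1*587 + 107
587 = 5*107 + 52
107 = 2*52 + 3
52 = 17*3 + 1
3 = 3*1 + 0
gcd(587, 694) = 1, so the inverse exists.
Bézout: 1 = −192*694 + 227*587.
So 587⁻¹ ≡ 227 (mod 694).

227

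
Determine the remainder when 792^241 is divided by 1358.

Using repeated squaring:
792^1 ≡ 792 (mod 1358)
792^2 ≡ 792^2 = 627264 ≡ 1226 (mod 1358)
792^4 ≡ 1226^2 = 1503076 ≡ 1128 (mod 1358)
792^8 ≡ 1128^2 = 1272384 ≡ 1296 (mod 1358)
792^16 ≡ 1296^2 = 1679616 ≡ 1128 (mod 1358)
792^32 ≡ 1128^2 = 1272384 ≡ 1296 (mod 1358)
792^64 ≡ 1296^2 = 1679616 ≡ 1128 (mod 1358)
792^128 ≡ 1128^2 = 1272384 ≡ 1296 (mod 1358)
792^241 = 792^128 · 792^64 · 792^32 · 792^16 · 792^1 ≡ 1296 · 1128 · 1296 · 1128 · 792 (mod 1358).
Accumulate the product:
1296 · 1128 = 1461888 ≡ 680
680 · 1296 = 881280 ≡ 1296
1296 · 1128 = 1461888 ≡ 680
680 · 792 = 538560 ≡ 792

792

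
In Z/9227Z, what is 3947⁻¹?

9227 = 2*3947 + 1333
3947 = 2*1333 + 1281
1333 = 1*1281 + 52
1281 = 24*52 + 33
52 = 1*33 + 19
33 = 1*19 + 14
19 = 1*14 + 5
14 = 2*5 + 4
5 = 1*4 + 1
4 = 4*1 + 0
gcd(3947, 9227) = 1, so the inverse exists.
Bézout: 1 = 835*9227 − 1952*3947.
So 3947⁻¹ ≡ −1952 ≡ 7275 (mod 9227).

7275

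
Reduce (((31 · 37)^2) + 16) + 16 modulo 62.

31 · 37 = 1147 ≡ 31 (mod 62)
(31)^2 ≡ 31 (mod 62)
31 + 16 = 47
47 + 16 = 63 ≡ 1 (mod 62)

1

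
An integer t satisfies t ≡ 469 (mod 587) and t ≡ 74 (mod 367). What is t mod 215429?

587⁻¹ mod 367: 587×362 ≡ 1 (mod 367), so 587⁻¹ ≡ 362.
t = 469 + 587×((74 − 469)×362 mod 367) = 469 + 587×140 = 82649.

82649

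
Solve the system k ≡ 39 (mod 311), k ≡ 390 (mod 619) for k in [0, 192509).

72813

311⁻¹ mod 619: 311×207 ≡ 1 (mod 619), so 311⁻¹ ≡ 207.
k = 39 + 311×((390 − 39)×207 mod 619) = 39 + 311×234 = 72813.
Check: 72813 mod 311 = 39, 72813 mod 619 = 390. ✓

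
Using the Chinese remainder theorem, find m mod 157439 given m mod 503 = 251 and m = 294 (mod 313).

24395

503⁻¹ mod 313: 503*285 ≡ 1 (mod 313), so 503⁻¹ ≡ 285.
m = 251 + 503*((294 − 251)*285 mod 313) = 251 + 503*48 = 24395.
Check: 24395 mod 503 = 251, 24395 mod 313 = 294. ✓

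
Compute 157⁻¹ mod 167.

By the extended Euclidean algorithm:
167 = 1×157 + 10
157 = 15×10 + 7
10 = 1×7 + 3
7 = 2×3 + 1
3 = 3×1 + 0
gcd(157, 167) = 1, so the inverse exists.
Bézout: 1 = −47×167 + 50×157.
So 157⁻¹ ≡ 50 (mod 167).

50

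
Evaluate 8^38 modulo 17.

4

Compute successive squares:
38 in binary is 100110, i.e. 38 = 32 + 4 + 2.
8^1 ≡ 8 (mod 17)
8^2 ≡ 8^2 = 64 ≡ 13 (mod 17)
8^4 ≡ 13^2 = 169 ≡ 16 (mod 17)
8^8 ≡ 16^2 = 256 ≡ 1 (mod 17)
8^16 ≡ 1^2 = 1 (mod 17)
8^32 ≡ 1^2 = 1 (mod 17)
8^38 = 8^32 · 8^4 · 8^2 ≡ 1 · 16 · 13 (mod 17).
Accumulate the product:
1 · 16 = 16
16 · 13 = 208 ≡ 4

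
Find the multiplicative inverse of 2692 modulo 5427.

By the extended Euclidean algorithm:
5427 = 2*2692 + 43
2692 = 62*43 + 26
43 = 1*26 + 17
26 = 1*17 + 9
17 = 1*9 + 8
9 = 1*8 + 1
8 = 8*1 + 0
gcd(2692, 5427) = 1, so the inverse exists.
Bézout: 1 = −313*5427 + 631*2692.
So 2692⁻¹ ≡ 631 (mod 5427).

631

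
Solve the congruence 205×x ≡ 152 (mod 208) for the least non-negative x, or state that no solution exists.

88

gcd(205, 208) = 1, so a unique solution mod 208 exists.
205⁻¹ ≡ 69 (mod 208).
x ≡ 69×152 ≡ 88 (mod 208).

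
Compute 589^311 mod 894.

311 in binary is 100110111, i.e. 311 = 256 + 32 + 16 + 4 + 2 + 1.
589^1 ≡ 589 (mod 894)
589^2 ≡ 589^2 = 346921 ≡ 49 (mod 894)
589^4 ≡ 49^2 = 2401 ≡ 613 (mod 894)
589^8 ≡ 613^2 = 375769 ≡ 289 (mod 894)
589^16 ≡ 289^2 = 83521 ≡ 379 (mod 894)
589^32 ≡ 379^2 = 143641 ≡ 601 (mod 894)
589^64 ≡ 601^2 = 361201 ≡ 25 (mod 894)
589^128 ≡ 25^2 = 625 (mod 894)
589^256 ≡ 625^2 = 390625 ≡ 841 (mod 894)
589^311 = 589^256 · 589^32 · 589^16 · 589^4 · 589^2 · 589^1 ≡ 841 · 601 · 379 · 613 · 49 · 589 (mod 894).
Accumulate the product:
841 · 601 = 505441 ≡ 331
331 · 379 = 125449 ≡ 289
289 · 613 = 177157 ≡ 145
145 · 49 = 7105 ≡ 847
847 · 589 = 498883 ≡ 31

31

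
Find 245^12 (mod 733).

256

Using repeated squaring:
245^1 ≡ 245 (mod 733)
245^2 ≡ 245^2 = 60025 ≡ 652 (mod 733)
245^4 ≡ 652^2 = 425104 ≡ 697 (mod 733)
245^8 ≡ 697^2 = 485809 ≡ 563 (mod 733)
245^12 = 245^8 · 245^4 ≡ 563 · 697 (mod 733).
563 · 697 = 392411 ≡ 256 (mod 733).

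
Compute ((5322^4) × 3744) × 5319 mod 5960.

5776

(5322)^4 ≡ 576 (mod 5960)
576 × 3744 = 2156544 ≡ 4984 (mod 5960)
4984 × 5319 = 26509896 ≡ 5776 (mod 5960)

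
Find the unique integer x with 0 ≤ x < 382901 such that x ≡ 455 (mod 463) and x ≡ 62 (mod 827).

463⁻¹ mod 827: 463*543 ≡ 1 (mod 827), so 463⁻¹ ≡ 543.
x = 455 + 463*((62 − 455)*543 mod 827) = 455 + 463*794 = 368077.
Check: 368077 mod 463 = 455, 368077 mod 827 = 62. ✓

368077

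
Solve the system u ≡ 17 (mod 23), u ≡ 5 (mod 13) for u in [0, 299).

23⁻¹ mod 13: 23*4 ≡ 1 (mod 13), so 23⁻¹ ≡ 4.
u = 17 + 23*((5 − 17)*4 mod 13) = 17 + 23*4 = 109.
Check: 109 mod 23 = 17, 109 mod 13 = 5. ✓

109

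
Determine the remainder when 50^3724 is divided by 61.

3724 in binary is 111010001100, i.e. 3724 = 2048 + 1024 + 512 + 128 + 8 + 4.
50^1 ≡ 50 (mod 61)
50^2 ≡ 50^2 = 2500 ≡ 60 (mod 61)
50^4 ≡ 60^2 = 3600 ≡ 1 (mod 61)
50^8 ≡ 1^2 = 1 (mod 61)
50^16 ≡ 1^2 = 1 (mod 61)
50^32 ≡ 1^2 = 1 (mod 61)
50^64 ≡ 1^2 = 1 (mod 61)
50^128 ≡ 1^2 = 1 (mod 61)
50^256 ≡ 1^2 = 1 (mod 61)
50^512 ≡ 1^2 = 1 (mod 61)
50^1024 ≡ 1^2 = 1 (mod 61)
50^2048 ≡ 1^2 = 1 (mod 61)
50^3724 = 50^2048 × 50^1024 × 50^512 × 50^128 × 50^8 × 50^4 ≡ 1 × 1 × 1 × 1 × 1 × 1 (mod 61).
Accumulate the product:
1 × 1 = 1
1 × 1 = 1
1 × 1 = 1
1 × 1 = 1
1 × 1 = 1

1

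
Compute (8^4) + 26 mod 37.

(8)^4 ≡ 26 (mod 37)
26 + 26 = 52 ≡ 15 (mod 37)

15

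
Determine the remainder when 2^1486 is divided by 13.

Compute successive squares:
1486 in binary is 10111001110, i.e. 1486 = 1024 + 256 + 128 + 64 + 8 + 4 + 2.
2^1 ≡ 2 (mod 13)
2^2 ≡ 2^2 = 4 (mod 13)
2^4 ≡ 4^2 = 16 ≡ 3 (mod 13)
2^8 ≡ 3^2 = 9 (mod 13)
2^16 ≡ 9^2 = 81 ≡ 3 (mod 13)
2^32 ≡ 3^2 = 9 (mod 13)
2^64 ≡ 9^2 = 81 ≡ 3 (mod 13)
2^128 ≡ 3^2 = 9 (mod 13)
2^256 ≡ 9^2 = 81 ≡ 3 (mod 13)
2^512 ≡ 3^2 = 9 (mod 13)
2^1024 ≡ 9^2 = 81 ≡ 3 (mod 13)
2^1486 = 2^1024 × 2^256 × 2^128 × 2^64 × 2^8 × 2^4 × 2^2 ≡ 3 × 3 × 9 × 3 × 9 × 3 × 4 (mod 13).
Accumulate the product:
3 × 3 = 9
9 × 9 = 81 ≡ 3
3 × 3 = 9
9 × 9 = 81 ≡ 3
3 × 3 = 9
9 × 4 = 36 ≡ 10

10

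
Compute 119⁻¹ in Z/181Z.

108

By the extended Euclidean algorithm:
181 = 1·119 + 62
119 = 1·62 + 57
62 = 1·57 + 5
57 = 11·5 + 2
5 = 2·2 + 1
2 = 2·1 + 0
gcd(119, 181) = 1, so the inverse exists.
Back-substitute for 1:
1 = 1·5 − 2·2
  = −2·57 + 23·5
  = 23·62 − 25·57
  = −25·119 + 48·62
  = 48·181 − 73·119
So 119⁻¹ ≡ −73 ≡ 108 (mod 181).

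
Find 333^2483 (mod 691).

By square-and-multiply:
2483 in binary is 100110110011, i.e. 2483 = 2048 + 256 + 128 + 32 + 16 + 2 + 1.
333^1 ≡ 333 (mod 691)
333^2 ≡ 333^2 = 110889 ≡ 329 (mod 691)
333^4 ≡ 329^2 = 108241 ≡ 445 (mod 691)
333^8 ≡ 445^2 = 198025 ≡ 399 (mod 691)
333^16 ≡ 399^2 = 159201 ≡ 271 (mod 691)
333^32 ≡ 271^2 = 73441 ≡ 195 (mod 691)
333^64 ≡ 195^2 = 38025 ≡ 20 (mod 691)
333^128 ≡ 20^2 = 400 (mod 691)
333^256 ≡ 400^2 = 160000 ≡ 379 (mod 691)
333^512 ≡ 379^2 = 143641 ≡ 604 (mod 691)
333^1024 ≡ 604^2 = 364816 ≡ 659 (mod 691)
333^2048 ≡ 659^2 = 434281 ≡ 333 (mod 691)
333^2483 = 333^2048 · 333^256 · 333^128 · 333^32 · 333^16 · 333^2 · 333^1 ≡ 333 · 379 · 400 · 195 · 271 · 329 · 333 (mod 691).
Accumulate the product:
333 · 379 = 126207 ≡ 445
445 · 400 = 178000 ≡ 413
413 · 195 = 80535 ≡ 379
379 · 271 = 102709 ≡ 441
441 · 329 = 145089 ≡ 670
670 · 333 = 223110 ≡ 608

608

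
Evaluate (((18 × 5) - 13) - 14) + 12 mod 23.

6

18 × 5 = 90 ≡ 21 (mod 23)
21 - 13 = 8
8 - 14 = -6 ≡ 17 (mod 23)
17 + 12 = 29 ≡ 6 (mod 23)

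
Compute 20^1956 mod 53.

Compute successive squares:
1956 in binary is 11110100100, i.e. 1956 = 1024 + 512 + 256 + 128 + 32 + 4.
20^1 ≡ 20 (mod 53)
20^2 ≡ 20^2 = 400 ≡ 29 (mod 53)
20^4 ≡ 29^2 = 841 ≡ 46 (mod 53)
20^8 ≡ 46^2 = 2116 ≡ 49 (mod 53)
20^16 ≡ 49^2 = 2401 ≡ 16 (mod 53)
20^32 ≡ 16^2 = 256 ≡ 44 (mod 53)
20^64 ≡ 44^2 = 1936 ≡ 28 (mod 53)
20^128 ≡ 28^2 = 784 ≡ 42 (mod 53)
20^256 ≡ 42^2 = 1764 ≡ 15 (mod 53)
20^512 ≡ 15^2 = 225 ≡ 13 (mod 53)
20^1024 ≡ 13^2 = 169 ≡ 10 (mod 53)
20^1956 = 20^1024 × 20^512 × 20^256 × 20^128 × 20^32 × 20^4 ≡ 10 × 13 × 15 × 42 × 44 × 46 (mod 53).
Accumulate the product:
10 × 13 = 130 ≡ 24
24 × 15 = 360 ≡ 42
42 × 42 = 1764 ≡ 15
15 × 44 = 660 ≡ 24
24 × 46 = 1104 ≡ 44

44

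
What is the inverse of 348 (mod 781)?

Apply the Euclidean algorithm and back-substitute:
781 = 2*348 + 85
348 = 4*85 + 8
85 = 10*8 + 5
8 = 1*5 + 3
5 = 1*3 + 2
3 = 1*2 + 1
2 = 2*1 + 0
gcd(348, 781) = 1, so the inverse exists.
Bézout: 1 = −131*781 + 294*348.
So 348⁻¹ ≡ 294 (mod 781).

294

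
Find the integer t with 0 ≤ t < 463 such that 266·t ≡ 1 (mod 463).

47

Run the extended Euclidean algorithm:
463 = 1*266 + 197
266 = 1*197 + 69
197 = 2*69 + 59
69 = 1*59 + 10
59 = 5*10 + 9
10 = 1*9 + 1
9 = 9*1 + 0
gcd(266, 463) = 1, so the inverse exists.
Bézout: 1 = −27*463 + 47*266.
So 266⁻¹ ≡ 47 (mod 463).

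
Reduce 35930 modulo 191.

35930 = 188*191 + 22, so 35930 ≡ 22 (mod 191).

22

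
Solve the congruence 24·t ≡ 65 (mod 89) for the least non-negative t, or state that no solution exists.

gcd(24, 89) = 1, so a unique solution mod 89 exists.
24⁻¹ ≡ 26 (mod 89).
t ≡ 26·65 ≡ 88 (mod 89).

88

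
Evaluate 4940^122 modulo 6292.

Using repeated squaring:
4940^1 ≡ 4940 (mod 6292)
4940^2 ≡ 4940^2 = 24403600 ≡ 3224 (mod 6292)
4940^4 ≡ 3224^2 = 10394176 ≡ 6084 (mod 6292)
4940^8 ≡ 6084^2 = 37015056 ≡ 5512 (mod 6292)
4940^16 ≡ 5512^2 = 30382144 ≡ 4368 (mod 6292)
4940^32 ≡ 4368^2 = 19079424 ≡ 2080 (mod 6292)
4940^64 ≡ 2080^2 = 4326400 ≡ 3796 (mod 6292)
4940^122 = 4940^64 × 4940^32 × 4940^16 × 4940^8 × 4940^2 ≡ 3796 × 2080 × 4368 × 5512 × 3224 (mod 6292).
Accumulate the product:
3796 × 2080 = 7895680 ≡ 5512
5512 × 4368 = 24076416 ≡ 3224
3224 × 5512 = 17770688 ≡ 2080
2080 × 3224 = 6705920 ≡ 4940

4940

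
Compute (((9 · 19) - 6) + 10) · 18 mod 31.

9 · 19 = 171 ≡ 16 (mod 31)
16 - 6 = 10
10 + 10 = 20
20 · 18 = 360 ≡ 19 (mod 31)

19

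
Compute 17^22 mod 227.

22 in binary is 10110, i.e. 22 = 16 + 4 + 2.
17^1 ≡ 17 (mod 227)
17^2 ≡ 17^2 = 289 ≡ 62 (mod 227)
17^4 ≡ 62^2 = 3844 ≡ 212 (mod 227)
17^8 ≡ 212^2 = 44944 ≡ 225 (mod 227)
17^16 ≡ 225^2 = 50625 ≡ 4 (mod 227)
17^22 = 17^16 · 17^4 · 17^2 ≡ 4 · 212 · 62 (mod 227).
Accumulate the product:
4 · 212 = 848 ≡ 167
167 · 62 = 10354 ≡ 139

139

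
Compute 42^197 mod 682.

158

By square-and-multiply:
42^1 ≡ 42 (mod 682)
42^2 ≡ 42^2 = 1764 ≡ 400 (mod 682)
42^4 ≡ 400^2 = 160000 ≡ 412 (mod 682)
42^8 ≡ 412^2 = 169744 ≡ 608 (mod 682)
42^16 ≡ 608^2 = 369664 ≡ 20 (mod 682)
42^32 ≡ 20^2 = 400 (mod 682)
42^64 ≡ 400^2 = 160000 ≡ 412 (mod 682)
42^128 ≡ 412^2 = 169744 ≡ 608 (mod 682)
42^197 = 42^128 * 42^64 * 42^4 * 42^1 ≡ 608 * 412 * 412 * 42 (mod 682).
Accumulate the product:
608 * 412 = 250496 ≡ 202
202 * 412 = 83224 ≡ 20
20 * 42 = 840 ≡ 158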